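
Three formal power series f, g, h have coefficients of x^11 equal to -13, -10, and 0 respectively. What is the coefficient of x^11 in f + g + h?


Series addition is componentwise:
-13 + -10 + 0
= -23

-23


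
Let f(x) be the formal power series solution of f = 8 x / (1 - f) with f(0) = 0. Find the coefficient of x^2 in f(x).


Apply Lagrange inversion: f = 8 x * phi(f) with phi(t) = 1/(1 - t), so
[x^n] f = 8^n * (1/n) [t^(n-1)] phi(t)^n = 8^n * (1/n) [t^(n-1)] (1 - t)^(-n) = 8^n * (1/n) C(2n - 2, n - 1) = 8^n * C_{n-1}.
For n = 2: C_1 = C(2, 1) / 2 = 2/2 = 1.
With the 8^2 = 64 factor, the coefficient is 64 * 1 = 64.

64


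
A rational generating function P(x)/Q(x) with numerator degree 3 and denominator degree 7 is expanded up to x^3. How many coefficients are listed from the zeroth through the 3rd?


Expanding up to x^3 gives the coefficients for x^0, x^1, ..., x^3.
That is 3 + 1 = 4 coefficients in total.

4


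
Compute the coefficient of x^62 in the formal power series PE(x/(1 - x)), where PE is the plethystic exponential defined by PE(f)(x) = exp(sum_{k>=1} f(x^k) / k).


For f(x) = x/(1 - x) we have
sum_{k>=1} f(x^k) / k = sum_{k>=1} (1/k) * x^k / (1 - x^k) = sum_{k, m >= 1} x^(k m) / k,
which after exponentiating simplifies to
PE(x/(1 - x)) = prod_{k>=1} 1 / (1 - x^k).
This is the generating function for the partition function p(n), so the coefficient of x^62 is p(62).
Computing p(62) by dynamic programming over parts 1, 2, ..., 62: p(62) = 1300156.

1300156


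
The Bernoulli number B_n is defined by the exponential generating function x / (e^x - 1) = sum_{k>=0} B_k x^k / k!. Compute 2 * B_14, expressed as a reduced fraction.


Bernoulli numbers can also be computed recursively via B_0 = 1 and sum_{j=0}^{m} C(m+1, j) B_j = 0 for m >= 1. Odd-index Bernoulli numbers vanish for k >= 3.
Computing B_14 = 7/6, so 2 * B_14 = 2 * 7/6 = 7/3.

7/3


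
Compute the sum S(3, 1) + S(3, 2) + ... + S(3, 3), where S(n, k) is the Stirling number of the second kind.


By definition, S(n, k) counts partitions of an n-set into exactly k nonempty blocks.
Computing row n = 3 for k = 1..3:
S(3, k): 1, 3, 1
Sum = 5. (This equals Bell_3 since the sum runs over all k.)

5


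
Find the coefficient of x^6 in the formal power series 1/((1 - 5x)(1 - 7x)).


By partial fractions or Cauchy convolution:
The coefficient equals sum_{k=0}^{6} 5^k * 7^(6-k).
= 372709

372709


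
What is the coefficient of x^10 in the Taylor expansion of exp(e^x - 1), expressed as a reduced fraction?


exp(e^x - 1) = sum_{k>=0} Bell_k x^k / k!, where Bell_k is the k-th Bell number.
So the coefficient of x^10 is Bell_10 / 10!.
Computing: Bell_10 = 115975 and 10! = 3628800, giving
115975/3628800 = 4639/145152.

4639/145152


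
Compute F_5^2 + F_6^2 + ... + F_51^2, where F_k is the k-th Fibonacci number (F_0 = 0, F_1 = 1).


There is a standard identity sum_{k=0}^{N} F_k^2 = F_N * F_{N+1} (proved inductively from the telescoping relation F_k^2 = F_k F_{k+1} - F_{k-1} F_k). Then
sum_{k=5}^{51} F_k^2 = F_51 F_52 - F_4 F_5.
Computing: F_51 = 20365011074, F_52 = 32951280099, F_4 = 3, F_5 = 5.
Sum = 20365011074 * 32951280099 - 3 * 5 = 671053184118610816311.

671053184118610816311


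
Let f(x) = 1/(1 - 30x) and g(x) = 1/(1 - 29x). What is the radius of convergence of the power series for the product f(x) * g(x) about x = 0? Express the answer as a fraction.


The radius of 1/(1 - 30x) is 1/30 (nearest singularity at x = 1/30), and the radius of 1/(1 - 29x) is 1/29.
The product f(x)*g(x) = 1/((1 - 30x)(1 - 29x)) has singularities at both 1/30 and 1/29, so its radius of convergence is the distance to the nearest one:
min(1/30, 1/29) = 1/30.

1/30


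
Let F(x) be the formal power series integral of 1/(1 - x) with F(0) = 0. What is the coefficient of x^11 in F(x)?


1/(1 - x) = sum_{k>=0} x^k. Integrating termwise and using F(0) = 0 gives
F(x) = sum_{k>=0} x^(k+1) / (k+1) = sum_{m>=1} x^m / m = -ln(1 - x).
So the coefficient of x^11 is 1/11 = 1/11.

1/11


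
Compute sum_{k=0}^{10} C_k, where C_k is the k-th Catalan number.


C_0 through C_10: 1, 1, 2, 5, 14, 42, 132, 429, 1430, 4862, 16796
Sum = 1 + 1 + 2 + 5 + 14 + 42 + 132 + 429 + 1430 + 4862 + 16796
= 23714

23714


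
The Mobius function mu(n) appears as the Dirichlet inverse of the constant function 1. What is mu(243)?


243 has a squared prime factor, so mu(243) = 0.
Factorization reveals a repeated prime.

0


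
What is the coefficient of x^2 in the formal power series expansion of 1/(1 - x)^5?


The expansion 1/(1 - x)^r = sum_{k>=0} C(k + r - 1, r - 1) x^k follows from the multiset / negative-binomial theorem (or from repeated differentiation of the geometric series).
For r = 5 and k = 2:
C(6, 4) = 720 / (24 * 2) = 15.

15


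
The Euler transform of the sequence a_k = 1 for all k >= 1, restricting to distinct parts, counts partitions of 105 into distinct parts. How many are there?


Partitions of 105 into distinct parts can be computed via generating function.
Product (1+x)(1+x^2)(1+x^3)...
The coefficient of x^105 = 671418

671418


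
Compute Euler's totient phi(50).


phi(n) counts integers in [1, n] coprime to n. Using the multiplicative formula phi(n) = n * prod_{p | n} (1 - 1/p):
50 = 2 * 5^2, so
phi(50) = 50 * (1 - 1/2) * (1 - 1/5) = 20.

20


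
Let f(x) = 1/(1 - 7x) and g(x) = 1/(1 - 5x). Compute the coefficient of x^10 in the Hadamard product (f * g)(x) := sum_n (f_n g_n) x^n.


f has coefficients f_k = 7^k and g has coefficients g_k = 5^k, so the Hadamard product has coefficient (f*g)_k = 7^k * 5^k = 35^k.
For k = 10: 35^10 = 2758547353515625.

2758547353515625


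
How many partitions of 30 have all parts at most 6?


Using the generating function (1-x)^(-1)(1-x^2)^(-1)...(1-x^6)^(-1),
the coefficient of x^30 counts these restricted partitions.
Result = 1206

1206


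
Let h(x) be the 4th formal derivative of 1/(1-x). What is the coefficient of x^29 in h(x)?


Differentiating 4 times: d^4/dx^4 [1/(1-x)] = 4!/(1-x)^5.
The expansion 1/(1-x)^5 = sum_{k>=0} C(k+4, 4) x^k, so the coefficient of x^n in 4!/(1-x)^5 is 4! * C(n+4, 4).
For n = 29: 24 * C(33, 4) = 24 * 40920 = 982080

982080


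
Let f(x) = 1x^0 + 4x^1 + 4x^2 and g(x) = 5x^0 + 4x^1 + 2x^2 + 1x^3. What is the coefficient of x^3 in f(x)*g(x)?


Cauchy product at x^3:
1*1 + 4*2 + 4*4
= 25

25


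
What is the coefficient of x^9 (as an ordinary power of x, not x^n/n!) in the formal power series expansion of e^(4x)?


The exponential series is e^y = sum_{k>=0} y^k / k!. Substituting y = 4x gives
e^(4x) = sum_{k>=0} 4^k x^k / k!.
So the coefficient of x^n is a^n/n! with a = 4, n = 9:
4^9 / 9! = 262144/362880 = 2048/2835

2048/2835


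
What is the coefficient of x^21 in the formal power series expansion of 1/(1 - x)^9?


The negative binomial / multiset identity is
1/(1 - x)^r = sum_{k>=0} C(k + r - 1, r - 1) x^k.
Here r = 9 and k = 21, so the coefficient is
C(21 + 8, 8) = C(29, 8)
= 4292145

4292145


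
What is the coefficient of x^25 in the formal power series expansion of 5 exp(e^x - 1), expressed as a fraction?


exp(e^x - 1) is the exponential generating function for the Bell numbers Bell_k: exp(e^x - 1) = sum_{k>=0} Bell_k x^k / k!.
So the coefficient of x^25 in 5 exp(e^x - 1) is 5 Bell_25 / 25!.
Computing: Bell_25 = 4638590332229999353 and 25! = 15511210043330985984000000, giving
5 * 4638590332229999353/15511210043330985984000000 = 356814640940769181/238634000666630553600000.

356814640940769181/238634000666630553600000


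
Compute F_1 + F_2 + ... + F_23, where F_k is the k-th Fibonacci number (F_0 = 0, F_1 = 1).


Use the identity sum_{k=0}^{N} F_k = F_{N+2} - 1 (which follows from F_{k+2} - F_{k+1} = F_k). Then
sum_{k=1}^{23} F_k = (F_{25} - 1) - (F_{2} - 1) = F_{25} - F_{2}.
Computing: F_{25} = 75025, F_{2} = 1, so
Sum = 75025 - 1 = 75024.

75024


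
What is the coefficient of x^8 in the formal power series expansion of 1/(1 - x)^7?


The expansion 1/(1 - x)^r = sum_{k>=0} C(k + r - 1, r - 1) x^k follows from the multiset / negative-binomial theorem (or from repeated differentiation of the geometric series).
For r = 7 and k = 8:
C(14, 6) = 87178291200 / (720 * 40320) = 3003.

3003


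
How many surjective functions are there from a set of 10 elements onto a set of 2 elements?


By inclusion-exclusion on which target elements are missed, the number of surjections from an n-set onto a k-set is
surj(n, k) = sum_{j=0}^{k} (-1)^j C(k, j) (k - j)^n.
Equivalently surj(n, k) = k! * S(n, k), where S(n, k) is the Stirling number of the second kind.
For n = 10, k = 2:
S(10, 2) = 511, so
surj = 2! * 511 = 2 * 511 = 1022.

1022


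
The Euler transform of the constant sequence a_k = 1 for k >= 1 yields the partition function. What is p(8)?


The Euler transform converts the sequence a_k = 1 into the number of integer partitions.
Using the recurrence or dynamic programming:
p(8) = 22

22


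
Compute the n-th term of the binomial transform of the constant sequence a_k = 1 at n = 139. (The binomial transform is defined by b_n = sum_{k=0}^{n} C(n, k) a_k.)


With a_k = 1 for all k, b_n = sum_{k=0}^{n} C(n, k) = 2^n by the binomial theorem.
For n = 139: 2^139 = 696898287454081973172991196020261297061888.

696898287454081973172991196020261297061888


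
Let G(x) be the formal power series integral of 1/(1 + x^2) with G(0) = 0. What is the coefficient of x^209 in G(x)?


1/(1 + x^2) = sum_{j>=0} (-1)^j x^(2j). Integrating termwise with G(0) = 0:
G(x) = sum_{j>=0} (-1)^j x^(2j+1) / (2j+1) = arctan(x).
Only odd powers are nonzero. For x^209 write 209 = 2*104 + 1, giving
(-1)^104 / 209 = 1/209 = 1/209.

1/209


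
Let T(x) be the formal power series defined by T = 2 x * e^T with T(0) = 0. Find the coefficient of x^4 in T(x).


Apply the Lagrange inversion formula: if T = 2 x * phi(T) with phi(t) = e^t, then
[x^n] T = 2^n * (1/n) [t^(n-1)] phi(t)^n = 2^n * (1/n) [t^(n-1)] e^(n t) = 2^n * (1/n) * n^(n-1) / (n-1)! = 2^n * n^(n-1) / n!.
When c = 1 this is the Cayley count of rooted labeled trees on n vertices, divided by n!.
For n = 4: 2^4 * 4^3 / 4! = 16 * 64/24 = 128/3.

128/3


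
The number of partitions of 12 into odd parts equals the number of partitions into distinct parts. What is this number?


Computing partitions of 12 into odd parts (1, 3, 5, ...):
Using the generating function prod_{k>=0} 1/(1-x^(2k+1)),
the count is 15

15


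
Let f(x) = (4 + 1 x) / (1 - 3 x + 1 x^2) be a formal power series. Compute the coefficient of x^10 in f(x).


Write f(x) = sum_{k>=0} a_k x^k. Multiplying both sides by 1 - 3 x + 1 x^2 gives
(1 - 3 x + 1 x^2) sum_{k>=0} a_k x^k = 4 + 1 x.
Matching coefficients:
 x^0: a_0 = 4
 x^1: a_1 - 3 a_0 = 1  =>  a_1 = 3*4 + 1 = 13
 x^k (k >= 2): a_k = 3 a_{k-1} - 1 a_{k-2}.
Iterating: a_2 = 35, a_3 = 92, a_4 = 241, a_5 = 631, a_6 = 1652, a_7 = 4325, a_8 = 11323, a_9 = 29644, a_10 = 77609.
So the coefficient of x^10 is 77609.

77609


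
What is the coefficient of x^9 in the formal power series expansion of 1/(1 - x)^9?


The negative binomial / multiset identity is
1/(1 - x)^r = sum_{k>=0} C(k + r - 1, r - 1) x^k.
Here r = 9 and k = 9, so the coefficient is
C(9 + 8, 8) = C(17, 8)
= 24310

24310


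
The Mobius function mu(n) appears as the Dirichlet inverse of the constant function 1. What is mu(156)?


156 has a squared prime factor, so mu(156) = 0.
Factorization reveals a repeated prime.

0


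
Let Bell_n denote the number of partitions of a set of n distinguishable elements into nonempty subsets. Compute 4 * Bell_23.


Bell_23 can be computed from the Bell triangle or from Dobinski's identity Bell_n = (1/e) * sum_{k>=0} k^n / k!.
Computing Bell_23 = 44152005855084346.
Then 4 * 44152005855084346 = 176608023420337384.

176608023420337384


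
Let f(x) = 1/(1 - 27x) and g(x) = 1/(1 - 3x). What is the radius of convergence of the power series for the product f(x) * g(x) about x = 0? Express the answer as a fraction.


The radius of 1/(1 - 27x) is 1/27 (nearest singularity at x = 1/27), and the radius of 1/(1 - 3x) is 1/3.
The product f(x)*g(x) = 1/((1 - 27x)(1 - 3x)) has singularities at both 1/27 and 1/3, so its radius of convergence is the distance to the nearest one:
min(1/27, 1/3) = 1/27.

1/27


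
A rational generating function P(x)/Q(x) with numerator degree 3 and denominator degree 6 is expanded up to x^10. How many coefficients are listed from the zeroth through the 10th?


Expanding up to x^10 gives the coefficients for x^0, x^1, ..., x^10.
That is 10 + 1 = 11 coefficients in total.

11


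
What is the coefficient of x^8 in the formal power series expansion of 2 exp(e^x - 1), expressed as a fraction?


exp(e^x - 1) is the exponential generating function for the Bell numbers Bell_k: exp(e^x - 1) = sum_{k>=0} Bell_k x^k / k!.
So the coefficient of x^8 in 2 exp(e^x - 1) is 2 Bell_8 / 8!.
Computing: Bell_8 = 4140 and 8! = 40320, giving
2 * 4140/40320 = 23/112.

23/112


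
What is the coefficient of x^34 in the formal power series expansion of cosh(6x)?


The Maclaurin series is cosh(t) = sum_{m>=0} t^(2m) / (2m)!, so substituting t = 6x, only even powers of x are nonzero, with coefficient of x^(2m) equal to 6^(2m) / (2m)!.
For x^34 the coefficient is 6^34/34! = 286511799958070431838109696/295232799039604140847618609643520000000 = 4649045868/4790556007375654140625.

4649045868/4790556007375654140625


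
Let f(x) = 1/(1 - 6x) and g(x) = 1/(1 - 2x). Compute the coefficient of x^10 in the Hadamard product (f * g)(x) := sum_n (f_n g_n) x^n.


f has coefficients f_k = 6^k and g has coefficients g_k = 2^k, so the Hadamard product has coefficient (f*g)_k = 6^k * 2^k = 12^k.
For k = 10: 12^10 = 61917364224.

61917364224


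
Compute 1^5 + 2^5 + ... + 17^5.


This power sum has a closed form given by Faulhaber's formula
sum_{k=1}^{m} k^p = (1 / (p + 1)) * sum_{j=0}^{p} C(p + 1, j) B_j m^(p + 1 - j),
but for small m direct computation is fastest:
1 + 32 + 243 + 1024 + 3125 + 7776 + 16807 + 32768 + 59049 + 100000 + 161051 + 248832 + 371293 + 537824 + 759375 + 1048576 + 1419857 = 4767633.

4767633


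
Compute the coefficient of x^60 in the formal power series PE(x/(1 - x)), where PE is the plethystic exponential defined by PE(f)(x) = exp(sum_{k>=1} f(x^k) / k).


For f(x) = x/(1 - x) we have
sum_{k>=1} f(x^k) / k = sum_{k>=1} (1/k) * x^k / (1 - x^k) = sum_{k, m >= 1} x^(k m) / k,
which after exponentiating simplifies to
PE(x/(1 - x)) = prod_{k>=1} 1 / (1 - x^k).
This is the generating function for the partition function p(n), so the coefficient of x^60 is p(60).
Computing p(60) by dynamic programming over parts 1, 2, ..., 60: p(60) = 966467.

966467


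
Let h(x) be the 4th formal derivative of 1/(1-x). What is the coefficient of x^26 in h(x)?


Differentiating 4 times: d^4/dx^4 [1/(1-x)] = 4!/(1-x)^5.
The expansion 1/(1-x)^5 = sum_{k>=0} C(k+4, 4) x^k, so the coefficient of x^n in 4!/(1-x)^5 is 4! * C(n+4, 4).
For n = 26: 24 * C(30, 4) = 24 * 27405 = 657720

657720


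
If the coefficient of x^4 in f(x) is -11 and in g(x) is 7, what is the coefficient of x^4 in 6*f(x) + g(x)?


Scalar multiplication scales coefficients: 6 * -11 = -66.
Then add the g coefficient: -66 + 7
= -59

-59


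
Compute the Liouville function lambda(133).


The Liouville function is lambda(k) = (-1)^Omega(k), where Omega(k) counts the prime factors of k with multiplicity.
Factoring: 133 = 7 * 19, so Omega(133) = 2.
lambda(133) = (-1)^2 = 1.

1


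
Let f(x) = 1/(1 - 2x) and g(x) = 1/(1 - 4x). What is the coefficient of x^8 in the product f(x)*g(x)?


The coefficient of x^n in f*g is the Cauchy product: sum_{k=0}^{n} a^k * b^(n-k).
With a=2, b=4, n=8:
sum_{k=0}^{8} 2^k * 4^(8-k)
= 130816

130816


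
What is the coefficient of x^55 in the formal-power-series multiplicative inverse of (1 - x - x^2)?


Let the inverse be f(x) = sum_{k>=0} a_k x^k. From f(x) * (1 - x - x^2) = 1 and matching coefficients:
 x^0: a_0 = 1.
 x^1: a_1 - a_0 = 0, so a_1 = 1.
 x^k (k >= 2): a_k - a_{k-1} - a_{k-2} = 0, i.e. a_k = a_{k-1} + a_{k-2}.
This is the Fibonacci-type recurrence shifted so that a_0 = a_1 = 1.
Iterating: a_0=1, a_1=1, a_2=2, a_3=3, a_4=5, a_5=8, a_6=13, a_7=21, a_8=34, a_9=55, ...
a_55 = 225851433717.

225851433717


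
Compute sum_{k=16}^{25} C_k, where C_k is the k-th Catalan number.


C_16 through C_25: 35357670, 129644790, 477638700, 1767263190, 6564120420, 24466267020, 91482563640, 343059613650, 1289904147324, 4861946401452
Sum = 35357670 + 129644790 + 477638700 + 1767263190 + 6564120420 + 24466267020 + 91482563640 + 343059613650 + 1289904147324 + 4861946401452
= 6619833017856

6619833017856


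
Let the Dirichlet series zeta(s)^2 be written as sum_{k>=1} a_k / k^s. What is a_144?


The Dirichlet convolution of the constant function 1 with itself gives (1 * 1)(k) = sum_{d | k} 1 = d(k), the number of positive divisors of k.
Since zeta(s) = sum_{k>=1} 1/k^s, we have zeta(s)^2 = sum_{k>=1} d(k)/k^s, so a_k = d(k).
For k = 144: the divisors are 1, 2, 3, 4, 6, 8, 9, 12, 16, 18, 24, 36, 48, 72, 144.
Count = 15.

15


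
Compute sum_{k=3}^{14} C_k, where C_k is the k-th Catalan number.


C_3 through C_14: 5, 14, 42, 132, 429, 1430, 4862, 16796, 58786, 208012, 742900, 2674440
Sum = 5 + 14 + 42 + 132 + 429 + 1430 + 4862 + 16796 + 58786 + 208012 + 742900 + 2674440
= 3707848

3707848


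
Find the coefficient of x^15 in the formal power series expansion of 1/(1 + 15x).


Write 1/(1 + c x) = 1/(1 - (-c) x) and apply the geometric-series identity
1/(1 - y) = sum_{k>=0} y^k to get 1/(1 + c x) = sum_{k>=0} (-c)^k x^k.
So the coefficient of x^k is (-c)^k = (-1)^k * c^k.
Here c = 15 and k = 15:
(-15)^15 = -1 * 437893890380859375 = -437893890380859375

-437893890380859375


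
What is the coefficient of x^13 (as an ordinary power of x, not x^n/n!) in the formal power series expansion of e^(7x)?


The exponential series is e^y = sum_{k>=0} y^k / k!. Substituting y = 7x gives
e^(7x) = sum_{k>=0} 7^k x^k / k!.
So the coefficient of x^n is a^n/n! with a = 7, n = 13:
7^13 / 13! = 96889010407/6227020800 = 13841287201/889574400

13841287201/889574400


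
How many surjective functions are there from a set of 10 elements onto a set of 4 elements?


By inclusion-exclusion on which target elements are missed, the number of surjections from an n-set onto a k-set is
surj(n, k) = sum_{j=0}^{k} (-1)^j C(k, j) (k - j)^n.
Equivalently surj(n, k) = k! * S(n, k), where S(n, k) is the Stirling number of the second kind.
For n = 10, k = 4:
S(10, 4) = 34105, so
surj = 4! * 34105 = 24 * 34105 = 818520.

818520


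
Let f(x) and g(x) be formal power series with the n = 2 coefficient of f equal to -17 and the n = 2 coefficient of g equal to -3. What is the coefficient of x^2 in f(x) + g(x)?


Addition of formal power series is termwise.
The coefficient of x^2 in f + g = -17 + -3
= -20

-20


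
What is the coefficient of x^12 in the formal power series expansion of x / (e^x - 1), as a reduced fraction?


The exponential generating function for Bernoulli numbers is
x / (e^x - 1) = sum_{k>=0} B_k x^k / k!.
So the coefficient of x^12 in x / (e^x - 1) is B_12 / 12!.
Computing: B_12 = -691/2730, 12! = 479001600, giving
-691/2730 / 479001600 = -691/1307674368000.

-691/1307674368000


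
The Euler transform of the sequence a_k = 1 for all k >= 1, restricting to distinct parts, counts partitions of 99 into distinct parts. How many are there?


Partitions of 99 into distinct parts can be computed via generating function.
Product (1+x)(1+x^2)(1+x^3)...
The coefficient of x^99 = 409174

409174


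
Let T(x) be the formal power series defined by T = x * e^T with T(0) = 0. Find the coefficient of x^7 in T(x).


Apply the Lagrange inversion formula: if T = x * phi(T) with phi(t) = e^t, then
[x^n] T = (1/n) [t^(n-1)] phi(t)^n = (1/n) [t^(n-1)] e^(n t) = (1/n) * n^(n-1) / (n-1)! = n^(n-1) / n!.
When c = 1 this is the Cayley count of rooted labeled trees on n vertices, divided by n!.
For n = 7: 7^6 / 7! = 117649/5040 = 16807/720.

16807/720


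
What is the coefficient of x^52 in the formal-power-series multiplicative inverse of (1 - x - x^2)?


Let the inverse be f(x) = sum_{k>=0} a_k x^k. From f(x) * (1 - x - x^2) = 1 and matching coefficients:
 x^0: a_0 = 1.
 x^1: a_1 - a_0 = 0, so a_1 = 1.
 x^k (k >= 2): a_k - a_{k-1} - a_{k-2} = 0, i.e. a_k = a_{k-1} + a_{k-2}.
This is the Fibonacci-type recurrence shifted so that a_0 = a_1 = 1.
Iterating: a_0=1, a_1=1, a_2=2, a_3=3, a_4=5, a_5=8, a_6=13, a_7=21, a_8=34, a_9=55, ...
a_52 = 53316291173.

53316291173


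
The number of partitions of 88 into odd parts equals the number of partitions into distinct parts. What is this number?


Computing partitions of 88 into odd parts (1, 3, 5, ...):
Using the generating function prod_{k>=0} 1/(1-x^(2k+1)),
the count is 159046

159046


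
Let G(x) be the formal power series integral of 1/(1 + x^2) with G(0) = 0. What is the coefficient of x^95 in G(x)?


1/(1 + x^2) = sum_{j>=0} (-1)^j x^(2j). Integrating termwise with G(0) = 0:
G(x) = sum_{j>=0} (-1)^j x^(2j+1) / (2j+1) = arctan(x).
Only odd powers are nonzero. For x^95 write 95 = 2*47 + 1, giving
(-1)^47 / 95 = -1/95 = -1/95.

-1/95


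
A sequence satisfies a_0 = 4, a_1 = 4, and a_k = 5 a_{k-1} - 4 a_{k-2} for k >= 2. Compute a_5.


The characteristic equation is t^2 - 5 t + 4 = 0, with roots r_1 = 4 and r_2 = 1 (so c_1 = r_1 + r_2, c_2 = -r_1 r_2 as required).
One can use the closed form a_n = A r_1^n + B r_2^n, but direct iteration is more reliable:
a_0 = 4, a_1 = 4, a_2 = 4, a_3 = 4, a_4 = 4, a_5 = 4.
So a_5 = 4.

4


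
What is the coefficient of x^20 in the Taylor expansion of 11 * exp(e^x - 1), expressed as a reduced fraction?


exp(e^x - 1) = sum_{k>=0} Bell_k x^k / k!, where Bell_k is the k-th Bell number.
So the coefficient of x^20 is 11 * Bell_20 / 20!.
Computing: Bell_20 = 51724158235372 and 20! = 2432902008176640000, giving
11 * 51724158235372/2432902008176640000 = 263898766507/1128433213440000.

263898766507/1128433213440000


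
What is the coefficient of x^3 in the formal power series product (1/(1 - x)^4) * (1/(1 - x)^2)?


Combine the factors: (1/(1 - x)^4) * (1/(1 - x)^2) = 1/(1 - x)^6.
Then use 1/(1 - x)^r = sum_{k>=0} C(k + r - 1, r - 1) x^k with r = 6 and k = 3:
C(8, 5) = 56.

56


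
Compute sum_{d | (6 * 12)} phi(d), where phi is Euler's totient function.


First, 6 * 12 = 72. One classical identity is sum_{d | n} phi(d) = n (each k in [1, n] has a unique gcd with n, and among the k's with gcd(k, n) = n/d there are phi(d) of them). So the sum equals 72. We also verify directly:
Divisors of 72: 1, 2, 3, 4, 6, 8, 9, 12, 18, 24, 36, 72.
phi values: 1, 1, 2, 2, 2, 4, 6, 4, 6, 8, 12, 24.
Sum = 72.

72


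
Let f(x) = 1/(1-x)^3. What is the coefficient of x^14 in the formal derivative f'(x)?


Differentiate: d/dx [ 1/(1-x)^r ] = r / (1-x)^(r+1).
Here r = 3, so f'(x) = 3 / (1-x)^4.
The expansion of 1/(1-x)^(r+1) has coefficient of x^n equal to C(n+r, r).
So the coefficient of x^14 in f'(x) is
3 * C(17, 3) = 3 * 680 = 2040

2040


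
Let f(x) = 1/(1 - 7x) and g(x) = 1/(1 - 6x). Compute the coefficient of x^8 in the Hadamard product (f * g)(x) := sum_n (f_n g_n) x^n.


f has coefficients f_k = 7^k and g has coefficients g_k = 6^k, so the Hadamard product has coefficient (f*g)_k = 7^k * 6^k = 42^k.
For k = 8: 42^8 = 9682651996416.

9682651996416


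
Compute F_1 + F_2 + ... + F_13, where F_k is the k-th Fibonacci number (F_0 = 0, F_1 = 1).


Use the identity sum_{k=0}^{N} F_k = F_{N+2} - 1 (which follows from F_{k+2} - F_{k+1} = F_k). Then
sum_{k=1}^{13} F_k = (F_{15} - 1) - (F_{2} - 1) = F_{15} - F_{2}.
Computing: F_{15} = 610, F_{2} = 1, so
Sum = 610 - 1 = 609.

609


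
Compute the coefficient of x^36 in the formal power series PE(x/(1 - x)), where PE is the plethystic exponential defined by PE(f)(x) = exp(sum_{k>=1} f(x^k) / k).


For f(x) = x/(1 - x) we have
sum_{k>=1} f(x^k) / k = sum_{k>=1} (1/k) * x^k / (1 - x^k) = sum_{k, m >= 1} x^(k m) / k,
which after exponentiating simplifies to
PE(x/(1 - x)) = prod_{k>=1} 1 / (1 - x^k).
This is the generating function for the partition function p(n), so the coefficient of x^36 is p(36).
Computing p(36) by dynamic programming over parts 1, 2, ..., 36: p(36) = 17977.

17977


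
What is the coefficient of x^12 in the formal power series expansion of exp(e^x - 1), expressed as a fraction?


exp(e^x - 1) is the exponential generating function for the Bell numbers Bell_k: exp(e^x - 1) = sum_{k>=0} Bell_k x^k / k!.
So the coefficient of x^12 in exp(e^x - 1) is Bell_12 / 12!.
Computing: Bell_12 = 4213597 and 12! = 479001600, giving
4213597/479001600 = 4213597/479001600.

4213597/479001600


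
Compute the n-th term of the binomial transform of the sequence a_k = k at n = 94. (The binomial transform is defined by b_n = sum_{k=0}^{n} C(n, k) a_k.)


With a_k = k, b_n = sum_{k=0}^{n} C(n, k) k. Using k * C(n, k) = n * C(n-1, k-1) gives b_n = n * sum_{k>=1} C(n-1, k-1) = n * 2^(n-1).
For n = 94: 94 * 2^93 = 94 * 9903520314283042199192993792 = 930930909542605966724141416448.

930930909542605966724141416448


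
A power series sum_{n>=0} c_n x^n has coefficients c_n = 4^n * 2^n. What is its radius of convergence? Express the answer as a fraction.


By the root test (Cauchy-Hadamard), the radius is R = 1 / limsup_n |c_n|^(1/n).
Here |c_n|^(1/n) = (4^n * 2^n)^(1/n) = 4 * 2 = 8 for all n.
So R = 1/8 = 1/8.

1/8


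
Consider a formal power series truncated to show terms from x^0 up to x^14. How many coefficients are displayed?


From x^0 to x^14 inclusive, the count is 14 - 0 + 1 = 15.

15


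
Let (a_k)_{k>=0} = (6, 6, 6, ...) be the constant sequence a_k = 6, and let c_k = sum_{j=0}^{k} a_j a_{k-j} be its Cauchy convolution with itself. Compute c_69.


Since a_j = 6 for all j >= 0, the convolution sum becomes
c_k = sum_{j=0}^{k} 6 * 6 = 36 * (k + 1).
Equivalently, the generating function of (a_k) is 6/(1 - x) and its square is 36/(1 - x)^2 = sum_{k>=0} 36(k + 1) x^k.
For k = 69: 36 * 70 = 2520.

2520


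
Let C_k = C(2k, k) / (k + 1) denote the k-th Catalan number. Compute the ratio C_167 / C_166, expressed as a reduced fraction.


Using C_k = (2k)! / (k! (k+1)!), the ratio C_{k+1}/C_k simplifies to
C_{k+1}/C_k = [(2k+2)! / ((k+1)! (k+2)!)] * [k! (k+1)! / (2k)!]
 = (2k+2)(2k+1) / ((k+1)(k+2)) = 2(2k+1) / (k+2).
For k = 166: 2(2*166 + 1) / (166 + 2) = 666/168 = 111/28.

111/28


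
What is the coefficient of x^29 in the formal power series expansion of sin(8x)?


The Maclaurin series is sin(t) = sum_{k>=0} (-1)^k t^(2k+1) / (2k+1)!, so substituting t = 8x, only odd powers of x are nonzero, with coefficient of x^(2k+1) equal to (-1)^k 8^(2k+1) / (2k+1)!.
Write 29 = 2*14 + 1, giving the coefficient (-1)^14 * 8^29 / 29! = 154742504910672534362390528/8841761993739701954543616000000 = 4611686018427387904/263505041412702261046875.

4611686018427387904/263505041412702261046875


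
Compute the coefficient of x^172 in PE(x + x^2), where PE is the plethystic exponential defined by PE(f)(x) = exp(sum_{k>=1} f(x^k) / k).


With f(x) = x + x^2, the exponent is sum_{k>=1} (x^k + x^(2k)) / k = -ln(1 - x) - ln(1 - x^2). Exponentiating:
PE(x + x^2) = 1 / ((1 - x)(1 - x^2)).
This is the generating function for partitions of n into parts of size 1 or 2. The number of 2's can be any j in 0..86, and the rest are 1's, so
[x^172] = floor(172/2) + 1 = 87.

87


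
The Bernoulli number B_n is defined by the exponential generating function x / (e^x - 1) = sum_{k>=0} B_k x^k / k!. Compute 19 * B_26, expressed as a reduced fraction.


Bernoulli numbers can also be computed recursively via B_0 = 1 and sum_{j=0}^{m} C(m+1, j) B_j = 0 for m >= 1. Odd-index Bernoulli numbers vanish for k >= 3.
Computing B_26 = 8553103/6, so 19 * B_26 = 19 * 8553103/6 = 162508957/6.

162508957/6


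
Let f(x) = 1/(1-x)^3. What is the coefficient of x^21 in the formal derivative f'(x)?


Differentiate: d/dx [ 1/(1-x)^r ] = r / (1-x)^(r+1).
Here r = 3, so f'(x) = 3 / (1-x)^4.
The expansion of 1/(1-x)^(r+1) has coefficient of x^n equal to C(n+r, r).
So the coefficient of x^21 in f'(x) is
3 * C(24, 3) = 3 * 2024 = 6072

6072


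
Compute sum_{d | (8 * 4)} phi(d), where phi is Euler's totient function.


First, 8 * 4 = 32. One classical identity is sum_{d | n} phi(d) = n (each k in [1, n] has a unique gcd with n, and among the k's with gcd(k, n) = n/d there are phi(d) of them). So the sum equals 32. We also verify directly:
Divisors of 32: 1, 2, 4, 8, 16, 32.
phi values: 1, 1, 2, 4, 8, 16.
Sum = 32.

32


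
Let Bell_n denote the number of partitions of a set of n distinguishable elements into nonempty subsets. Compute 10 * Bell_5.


Bell_5 can be computed from the Bell triangle or from Dobinski's identity Bell_n = (1/e) * sum_{k>=0} k^n / k!.
Computing Bell_5 = 52.
Then 10 * 52 = 520.

520


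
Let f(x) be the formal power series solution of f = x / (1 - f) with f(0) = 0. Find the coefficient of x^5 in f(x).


Apply Lagrange inversion: f = x * phi(f) with phi(t) = 1/(1 - t), so
[x^n] f = (1/n) [t^(n-1)] phi(t)^n = (1/n) [t^(n-1)] (1 - t)^(-n) = (1/n) C(2n - 2, n - 1) = C_{n-1}.
For n = 5: C_4 = C(8, 4) / 5 = 70/5 = 14 = 14.

14


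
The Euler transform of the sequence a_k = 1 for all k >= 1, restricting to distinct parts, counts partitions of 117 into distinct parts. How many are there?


Partitions of 117 into distinct parts can be computed via generating function.
Product (1+x)(1+x^2)(1+x^3)...
The coefficient of x^117 = 1741521

1741521


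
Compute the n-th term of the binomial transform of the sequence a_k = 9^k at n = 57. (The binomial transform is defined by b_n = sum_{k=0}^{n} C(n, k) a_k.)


With a_k = 9^k, b_n = sum_{k=0}^{n} C(n, k) 9^k = (1 + 9)^n by the binomial theorem.
For n = 57: (1 + 9)^57 = 10^57 = 1000000000000000000000000000000000000000000000000000000000.

1000000000000000000000000000000000000000000000000000000000


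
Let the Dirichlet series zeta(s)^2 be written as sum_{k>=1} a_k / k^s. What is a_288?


The Dirichlet convolution of the constant function 1 with itself gives (1 * 1)(k) = sum_{d | k} 1 = d(k), the number of positive divisors of k.
Since zeta(s) = sum_{k>=1} 1/k^s, we have zeta(s)^2 = sum_{k>=1} d(k)/k^s, so a_k = d(k).
For k = 288: the divisors are 1, 2, 3, 4, 6, 8, 9, 12, 16, 18, 24, 32, 36, 48, 72, 96, 144, 288.
Count = 18.

18


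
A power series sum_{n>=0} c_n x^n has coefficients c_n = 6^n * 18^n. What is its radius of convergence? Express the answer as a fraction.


By the root test (Cauchy-Hadamard), the radius is R = 1 / limsup_n |c_n|^(1/n).
Here |c_n|^(1/n) = (6^n * 18^n)^(1/n) = 6 * 18 = 108 for all n.
So R = 1/108 = 1/108.

1/108


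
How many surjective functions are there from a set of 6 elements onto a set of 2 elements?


By inclusion-exclusion on which target elements are missed, the number of surjections from an n-set onto a k-set is
surj(n, k) = sum_{j=0}^{k} (-1)^j C(k, j) (k - j)^n.
Equivalently surj(n, k) = k! * S(n, k), where S(n, k) is the Stirling number of the second kind.
For n = 6, k = 2:
S(6, 2) = 31, so
surj = 2! * 31 = 2 * 31 = 62.

62


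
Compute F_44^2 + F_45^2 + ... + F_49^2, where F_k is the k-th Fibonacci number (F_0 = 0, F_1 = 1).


There is a standard identity sum_{k=0}^{N} F_k^2 = F_N * F_{N+1} (proved inductively from the telescoping relation F_k^2 = F_k F_{k+1} - F_{k-1} F_k). Then
sum_{k=44}^{49} F_k^2 = F_49 F_50 - F_43 F_44.
Computing: F_49 = 7778742049, F_50 = 12586269025, F_43 = 433494437, F_44 = 701408733.
Sum = 7778742049 * 12586269025 - 433494437 * 701408733 = 97601283320975013904.

97601283320975013904


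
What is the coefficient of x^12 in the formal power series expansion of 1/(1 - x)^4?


The expansion 1/(1 - x)^r = sum_{k>=0} C(k + r - 1, r - 1) x^k follows from the multiset / negative-binomial theorem (or from repeated differentiation of the geometric series).
For r = 4 and k = 12:
C(15, 3) = 1307674368000 / (6 * 479001600) = 455.

455


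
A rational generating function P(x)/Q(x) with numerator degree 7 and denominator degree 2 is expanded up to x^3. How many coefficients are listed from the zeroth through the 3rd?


Expanding up to x^3 gives the coefficients for x^0, x^1, ..., x^3.
That is 3 + 1 = 4 coefficients in total.

4


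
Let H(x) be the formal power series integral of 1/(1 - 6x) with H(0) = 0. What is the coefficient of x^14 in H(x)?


1/(1 - 6x) = sum_{k>=0} 6^k x^k. Integrating termwise with H(0) = 0:
H(x) = sum_{k>=0} 6^k x^(k+1) / (k+1) = sum_{m>=1} 6^(m-1) x^m / m.
For m = 14: 6^13/14 = 13060694016/14 = 6530347008/7.

6530347008/7


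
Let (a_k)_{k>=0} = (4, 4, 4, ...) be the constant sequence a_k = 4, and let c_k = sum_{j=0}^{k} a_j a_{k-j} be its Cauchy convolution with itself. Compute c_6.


Since a_j = 4 for all j >= 0, the convolution sum becomes
c_k = sum_{j=0}^{k} 4 * 4 = 16 * (k + 1).
Equivalently, the generating function of (a_k) is 4/(1 - x) and its square is 16/(1 - x)^2 = sum_{k>=0} 16(k + 1) x^k.
For k = 6: 16 * 7 = 112.

112


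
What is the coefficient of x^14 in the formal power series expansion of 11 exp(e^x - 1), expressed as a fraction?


exp(e^x - 1) is the exponential generating function for the Bell numbers Bell_k: exp(e^x - 1) = sum_{k>=0} Bell_k x^k / k!.
So the coefficient of x^14 in 11 exp(e^x - 1) is 11 Bell_14 / 14!.
Computing: Bell_14 = 190899322 and 14! = 87178291200, giving
11 * 190899322/87178291200 = 95449661/3962649600.

95449661/3962649600


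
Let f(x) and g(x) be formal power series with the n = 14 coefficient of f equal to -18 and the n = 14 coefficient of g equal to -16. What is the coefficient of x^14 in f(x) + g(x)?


Addition of formal power series is termwise.
The coefficient of x^14 in f + g = -18 + -16
= -34

-34


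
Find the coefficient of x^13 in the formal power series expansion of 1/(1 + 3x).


Write 1/(1 + c x) = 1/(1 - (-c) x) and apply the geometric-series identity
1/(1 - y) = sum_{k>=0} y^k to get 1/(1 + c x) = sum_{k>=0} (-c)^k x^k.
So the coefficient of x^k is (-c)^k = (-1)^k * c^k.
Here c = 3 and k = 13:
(-3)^13 = -1 * 1594323 = -1594323

-1594323


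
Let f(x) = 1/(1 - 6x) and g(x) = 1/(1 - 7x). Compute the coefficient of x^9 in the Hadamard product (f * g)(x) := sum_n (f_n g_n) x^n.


f has coefficients f_k = 6^k and g has coefficients g_k = 7^k, so the Hadamard product has coefficient (f*g)_k = 6^k * 7^k = 42^k.
For k = 9: 42^9 = 406671383849472.

406671383849472


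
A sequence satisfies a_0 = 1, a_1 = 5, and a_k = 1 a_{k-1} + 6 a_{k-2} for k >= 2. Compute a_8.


The characteristic equation is t^2 - 1 t - 6 = 0, with roots r_1 = 3 and r_2 = -2 (so c_1 = r_1 + r_2, c_2 = -r_1 r_2 as required).
One can use the closed form a_n = A r_1^n + B r_2^n, but direct iteration is more reliable:
a_0 = 1, a_1 = 5, a_2 = 11, a_3 = 41, a_4 = 107, a_5 = 353, a_6 = 995, a_7 = 3113, a_8 = 9083.
So a_8 = 9083.

9083


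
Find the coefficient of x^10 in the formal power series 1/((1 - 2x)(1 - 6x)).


By partial fractions or Cauchy convolution:
The coefficient equals sum_{k=0}^{10} 2^k * 6^(10-k).
= 90698752

90698752


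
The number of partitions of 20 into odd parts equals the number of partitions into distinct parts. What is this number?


Computing partitions of 20 into odd parts (1, 3, 5, ...):
Using the generating function prod_{k>=0} 1/(1-x^(2k+1)),
the count is 64

64


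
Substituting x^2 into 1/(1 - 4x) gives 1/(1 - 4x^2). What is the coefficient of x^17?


Since 1/(1 - 4x^2) only has even powers of x,
the coefficient of x^17 (odd) is 0.

0


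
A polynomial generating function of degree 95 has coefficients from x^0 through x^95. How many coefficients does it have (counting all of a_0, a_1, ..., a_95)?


A polynomial of degree 95 takes the form a_0 + a_1 x + ... + a_95 x^95.
The number of coefficients is 95 + 1 = 96.

96


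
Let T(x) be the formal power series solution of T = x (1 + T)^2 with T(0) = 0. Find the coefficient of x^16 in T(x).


Apply the Lagrange inversion formula: if T = x * phi(T) with phi(t) = (1 + t)^2, then [x^n] T = (1/n) [t^(n-1)] phi(t)^n = (1/n) [t^(n-1)] (1 + t)^(2n) = (1/n) C(2n, n-1).
Using the identity C(2n, n-1) = C(2n, n) * n / (n+1), the unscaled factor equals C(2n, n) / (n+1) = C_n, the n-th Catalan number.
For n = 16: C_16 = C(32, 16) / 17 = 601080390/17 = 35357670 = 35357670.

35357670


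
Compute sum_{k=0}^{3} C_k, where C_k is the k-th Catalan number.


C_0 through C_3: 1, 1, 2, 5
Sum = 1 + 1 + 2 + 5
= 9

9


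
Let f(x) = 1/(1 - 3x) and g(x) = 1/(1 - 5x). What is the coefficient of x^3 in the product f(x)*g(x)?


The coefficient of x^n in f*g is the Cauchy product: sum_{k=0}^{n} a^k * b^(n-k).
With a=3, b=5, n=3:
sum_{k=0}^{3} 3^k * 5^(3-k)
= 272

272


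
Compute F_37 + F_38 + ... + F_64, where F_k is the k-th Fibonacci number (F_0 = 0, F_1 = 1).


Use the identity sum_{k=0}^{N} F_k = F_{N+2} - 1 (which follows from F_{k+2} - F_{k+1} = F_k). Then
sum_{k=37}^{64} F_k = (F_{66} - 1) - (F_{38} - 1) = F_{66} - F_{38}.
Computing: F_{66} = 27777890035288, F_{38} = 39088169, so
Sum = 27777890035288 - 39088169 = 27777850947119.

27777850947119


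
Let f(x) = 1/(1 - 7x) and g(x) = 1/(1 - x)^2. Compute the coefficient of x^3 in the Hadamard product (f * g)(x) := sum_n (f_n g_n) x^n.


f has coefficients f_k = 7^k. For g = 1/(1 - x)^2 the coefficient is g_k = C(k + 1, 1) = k + 1. The Hadamard coefficient is (f * g)_k = 7^k * (k + 1).
For k = 3: 7^3 * 4 = 343 * 4 = 1372.

1372


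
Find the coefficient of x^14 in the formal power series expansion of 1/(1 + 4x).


Write 1/(1 + c x) = 1/(1 - (-c) x) and apply the geometric-series identity
1/(1 - y) = sum_{k>=0} y^k to get 1/(1 + c x) = sum_{k>=0} (-c)^k x^k.
So the coefficient of x^k is (-c)^k = (-1)^k * c^k.
Here c = 4 and k = 14:
(-4)^14 = 1 * 268435456 = 268435456

268435456


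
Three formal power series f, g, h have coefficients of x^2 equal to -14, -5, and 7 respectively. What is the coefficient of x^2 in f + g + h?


Series addition is componentwise:
-14 + -5 + 7
= -12

-12


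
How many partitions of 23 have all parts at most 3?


Using the generating function (1-x)^(-1)(1-x^2)^(-1)(1-x^3)^(-1),
the coefficient of x^23 counts these restricted partitions.
Result = 56

56


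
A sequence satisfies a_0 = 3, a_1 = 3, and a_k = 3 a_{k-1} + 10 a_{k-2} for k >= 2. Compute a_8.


The characteristic equation is t^2 - 3 t - 10 = 0, with roots r_1 = 5 and r_2 = -2 (so c_1 = r_1 + r_2, c_2 = -r_1 r_2 as required).
One can use the closed form a_n = A r_1^n + B r_2^n, but direct iteration is more reliable:
a_0 = 3, a_1 = 3, a_2 = 39, a_3 = 147, a_4 = 831, a_5 = 3963, a_6 = 20199, a_7 = 100227, a_8 = 502671.
So a_8 = 502671.

502671


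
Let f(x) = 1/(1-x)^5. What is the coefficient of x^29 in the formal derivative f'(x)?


Differentiate: d/dx [ 1/(1-x)^r ] = r / (1-x)^(r+1).
Here r = 5, so f'(x) = 5 / (1-x)^6.
The expansion of 1/(1-x)^(r+1) has coefficient of x^n equal to C(n+r, r).
So the coefficient of x^29 in f'(x) is
5 * C(34, 5) = 5 * 278256 = 1391280

1391280


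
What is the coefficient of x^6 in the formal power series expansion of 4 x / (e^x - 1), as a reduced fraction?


The exponential generating function for Bernoulli numbers is
x / (e^x - 1) = sum_{k>=0} B_k x^k / k!.
So the coefficient of x^6 in 4 x / (e^x - 1) is 4 B_6 / 6!.
Computing: B_6 = 1/42, 6! = 720, giving
4 * 1/42 / 720 = 1/7560.

1/7560


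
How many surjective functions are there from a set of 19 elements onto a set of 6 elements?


By inclusion-exclusion on which target elements are missed, the number of surjections from an n-set onto a k-set is
surj(n, k) = sum_{j=0}^{k} (-1)^j C(k, j) (k - j)^n.
Equivalently surj(n, k) = k! * S(n, k), where S(n, k) is the Stirling number of the second kind.
For n = 19, k = 6:
S(19, 6) = 693081601779, so
surj = 6! * 693081601779 = 720 * 693081601779 = 499018753280880.

499018753280880
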